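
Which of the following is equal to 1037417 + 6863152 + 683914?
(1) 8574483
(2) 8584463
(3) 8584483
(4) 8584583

First: 1037417 + 6863152 = 7900569
Then: 7900569 + 683914 = 8584483
3) 8584483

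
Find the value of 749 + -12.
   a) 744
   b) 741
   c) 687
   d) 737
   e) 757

749 + -12 = 737
d) 737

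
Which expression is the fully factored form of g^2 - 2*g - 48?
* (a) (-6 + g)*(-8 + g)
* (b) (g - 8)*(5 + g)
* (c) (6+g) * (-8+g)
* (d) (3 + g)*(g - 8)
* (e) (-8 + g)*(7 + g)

We need to factor g^2 - 2*g - 48.
The factored form is (6+g) * (-8+g).
c) (6+g) * (-8+g)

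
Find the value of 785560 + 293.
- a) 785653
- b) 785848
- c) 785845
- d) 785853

785560 + 293 = 785853
d) 785853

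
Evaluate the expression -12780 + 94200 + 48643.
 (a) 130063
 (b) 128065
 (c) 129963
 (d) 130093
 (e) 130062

First: -12780 + 94200 = 81420
Then: 81420 + 48643 = 130063
a) 130063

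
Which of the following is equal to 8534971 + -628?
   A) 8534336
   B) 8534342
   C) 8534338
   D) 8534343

8534971 + -628 = 8534343
D) 8534343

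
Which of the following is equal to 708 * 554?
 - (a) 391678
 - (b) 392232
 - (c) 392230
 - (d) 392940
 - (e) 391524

708 * 554 = 392232
b) 392232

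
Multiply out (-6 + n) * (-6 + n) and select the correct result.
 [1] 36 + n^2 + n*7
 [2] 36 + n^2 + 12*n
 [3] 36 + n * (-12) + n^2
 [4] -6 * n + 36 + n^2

Expanding (-6 + n) * (-6 + n):
= 36 + n * (-12) + n^2
3) 36 + n * (-12) + n^2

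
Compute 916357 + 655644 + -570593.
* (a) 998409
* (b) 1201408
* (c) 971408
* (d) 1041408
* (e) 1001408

First: 916357 + 655644 = 1572001
Then: 1572001 + -570593 = 1001408
e) 1001408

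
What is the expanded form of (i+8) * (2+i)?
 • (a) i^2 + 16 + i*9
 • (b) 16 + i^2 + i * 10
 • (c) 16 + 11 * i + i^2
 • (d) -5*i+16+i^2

Expanding (i+8) * (2+i):
= 16 + i^2 + i * 10
b) 16 + i^2 + i * 10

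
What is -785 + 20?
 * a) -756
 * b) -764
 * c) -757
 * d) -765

-785 + 20 = -765
d) -765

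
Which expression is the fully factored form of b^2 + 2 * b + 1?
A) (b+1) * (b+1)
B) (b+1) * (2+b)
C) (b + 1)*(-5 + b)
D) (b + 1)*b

We need to factor b^2 + 2 * b + 1.
The factored form is (b+1) * (b+1).
A) (b+1) * (b+1)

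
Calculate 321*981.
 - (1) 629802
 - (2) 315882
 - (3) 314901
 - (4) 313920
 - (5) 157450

321 * 981 = 314901
3) 314901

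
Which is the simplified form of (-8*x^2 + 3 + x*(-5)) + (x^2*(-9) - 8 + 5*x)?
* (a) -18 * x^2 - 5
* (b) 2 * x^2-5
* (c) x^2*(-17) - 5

Adding the polynomials and combining like terms:
(-8*x^2 + 3 + x*(-5)) + (x^2*(-9) - 8 + 5*x)
= x^2*(-17) - 5
c) x^2*(-17) - 5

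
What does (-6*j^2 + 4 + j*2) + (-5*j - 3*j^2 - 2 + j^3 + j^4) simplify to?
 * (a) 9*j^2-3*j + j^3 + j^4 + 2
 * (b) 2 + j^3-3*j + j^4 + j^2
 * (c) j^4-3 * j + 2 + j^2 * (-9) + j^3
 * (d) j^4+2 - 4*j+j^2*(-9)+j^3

Adding the polynomials and combining like terms:
(-6*j^2 + 4 + j*2) + (-5*j - 3*j^2 - 2 + j^3 + j^4)
= j^4-3 * j + 2 + j^2 * (-9) + j^3
c) j^4-3 * j + 2 + j^2 * (-9) + j^3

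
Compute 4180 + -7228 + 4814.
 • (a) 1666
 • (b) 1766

First: 4180 + -7228 = -3048
Then: -3048 + 4814 = 1766
b) 1766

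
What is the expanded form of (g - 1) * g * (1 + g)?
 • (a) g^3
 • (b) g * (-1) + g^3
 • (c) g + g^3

Expanding (g - 1) * g * (1 + g):
= g * (-1) + g^3
b) g * (-1) + g^3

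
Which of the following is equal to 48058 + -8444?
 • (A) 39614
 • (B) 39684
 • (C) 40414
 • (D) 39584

48058 + -8444 = 39614
A) 39614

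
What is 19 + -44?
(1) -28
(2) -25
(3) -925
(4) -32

19 + -44 = -25
2) -25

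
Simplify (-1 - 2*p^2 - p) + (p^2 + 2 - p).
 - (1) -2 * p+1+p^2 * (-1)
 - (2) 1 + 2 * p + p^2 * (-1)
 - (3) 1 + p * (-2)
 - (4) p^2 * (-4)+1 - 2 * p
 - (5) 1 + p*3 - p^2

Adding the polynomials and combining like terms:
(-1 - 2*p^2 - p) + (p^2 + 2 - p)
= -2 * p+1+p^2 * (-1)
1) -2 * p+1+p^2 * (-1)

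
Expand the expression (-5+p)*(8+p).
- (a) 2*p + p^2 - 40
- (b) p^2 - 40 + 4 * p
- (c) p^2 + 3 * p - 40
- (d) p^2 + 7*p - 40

Expanding (-5+p)*(8+p):
= p^2 + 3 * p - 40
c) p^2 + 3 * p - 40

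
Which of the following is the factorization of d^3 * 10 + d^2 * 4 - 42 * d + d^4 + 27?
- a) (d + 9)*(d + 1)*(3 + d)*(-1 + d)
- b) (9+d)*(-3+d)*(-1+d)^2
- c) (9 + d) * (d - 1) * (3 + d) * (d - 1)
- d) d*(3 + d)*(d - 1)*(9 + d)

We need to factor d^3 * 10 + d^2 * 4 - 42 * d + d^4 + 27.
The factored form is (9 + d) * (d - 1) * (3 + d) * (d - 1).
c) (9 + d) * (d - 1) * (3 + d) * (d - 1)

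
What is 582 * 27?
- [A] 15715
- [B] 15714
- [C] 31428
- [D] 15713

582 * 27 = 15714
B) 15714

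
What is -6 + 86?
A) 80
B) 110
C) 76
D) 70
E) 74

-6 + 86 = 80
A) 80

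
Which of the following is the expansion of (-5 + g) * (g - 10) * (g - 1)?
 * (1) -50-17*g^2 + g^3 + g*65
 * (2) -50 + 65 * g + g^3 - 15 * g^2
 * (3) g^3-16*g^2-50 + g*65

Expanding (-5 + g) * (g - 10) * (g - 1):
= g^3-16*g^2-50 + g*65
3) g^3-16*g^2-50 + g*65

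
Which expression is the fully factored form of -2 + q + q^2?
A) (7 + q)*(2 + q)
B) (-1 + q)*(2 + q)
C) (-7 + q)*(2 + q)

We need to factor -2 + q + q^2.
The factored form is (-1 + q)*(2 + q).
B) (-1 + q)*(2 + q)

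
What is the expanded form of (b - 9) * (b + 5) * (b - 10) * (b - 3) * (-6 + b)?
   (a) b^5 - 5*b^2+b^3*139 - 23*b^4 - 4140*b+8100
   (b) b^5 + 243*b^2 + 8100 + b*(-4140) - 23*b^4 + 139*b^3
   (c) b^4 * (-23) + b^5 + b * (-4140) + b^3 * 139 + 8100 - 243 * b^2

Expanding (b - 9) * (b + 5) * (b - 10) * (b - 3) * (-6 + b):
= b^5 + 243*b^2 + 8100 + b*(-4140) - 23*b^4 + 139*b^3
b) b^5 + 243*b^2 + 8100 + b*(-4140) - 23*b^4 + 139*b^3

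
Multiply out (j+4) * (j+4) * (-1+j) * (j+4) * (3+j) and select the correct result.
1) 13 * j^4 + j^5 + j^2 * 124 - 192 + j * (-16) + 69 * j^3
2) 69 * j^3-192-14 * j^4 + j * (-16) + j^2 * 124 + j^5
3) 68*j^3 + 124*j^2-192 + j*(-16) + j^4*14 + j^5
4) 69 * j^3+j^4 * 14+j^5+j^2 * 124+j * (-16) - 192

Expanding (j+4) * (j+4) * (-1+j) * (j+4) * (3+j):
= 69 * j^3+j^4 * 14+j^5+j^2 * 124+j * (-16) - 192
4) 69 * j^3+j^4 * 14+j^5+j^2 * 124+j * (-16) - 192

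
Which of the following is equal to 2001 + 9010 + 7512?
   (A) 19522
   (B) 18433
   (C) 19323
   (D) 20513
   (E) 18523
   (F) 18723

First: 2001 + 9010 = 11011
Then: 11011 + 7512 = 18523
E) 18523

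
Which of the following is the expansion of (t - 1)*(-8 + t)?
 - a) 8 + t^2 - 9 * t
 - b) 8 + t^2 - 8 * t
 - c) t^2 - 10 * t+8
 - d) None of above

Expanding (t - 1)*(-8 + t):
= 8 + t^2 - 9 * t
a) 8 + t^2 - 9 * t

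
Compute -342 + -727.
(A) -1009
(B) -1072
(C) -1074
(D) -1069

-342 + -727 = -1069
D) -1069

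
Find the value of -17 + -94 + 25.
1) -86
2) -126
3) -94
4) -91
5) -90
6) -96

First: -17 + -94 = -111
Then: -111 + 25 = -86
1) -86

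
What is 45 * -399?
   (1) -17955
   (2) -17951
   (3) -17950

45 * -399 = -17955
1) -17955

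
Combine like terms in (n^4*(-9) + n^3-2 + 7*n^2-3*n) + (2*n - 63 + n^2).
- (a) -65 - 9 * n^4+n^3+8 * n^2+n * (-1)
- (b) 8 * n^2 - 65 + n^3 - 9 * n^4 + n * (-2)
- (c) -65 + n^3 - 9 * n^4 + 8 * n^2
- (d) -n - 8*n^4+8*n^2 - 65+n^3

Adding the polynomials and combining like terms:
(n^4*(-9) + n^3 - 2 + 7*n^2 - 3*n) + (2*n - 63 + n^2)
= -65 - 9 * n^4+n^3+8 * n^2+n * (-1)
a) -65 - 9 * n^4+n^3+8 * n^2+n * (-1)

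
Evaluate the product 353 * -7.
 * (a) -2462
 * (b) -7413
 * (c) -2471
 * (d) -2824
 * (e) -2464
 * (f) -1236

353 * -7 = -2471
c) -2471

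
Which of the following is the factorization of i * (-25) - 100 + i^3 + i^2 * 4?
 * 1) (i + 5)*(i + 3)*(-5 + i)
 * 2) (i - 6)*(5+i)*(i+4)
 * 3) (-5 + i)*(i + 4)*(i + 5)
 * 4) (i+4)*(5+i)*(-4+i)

We need to factor i * (-25) - 100 + i^3 + i^2 * 4.
The factored form is (-5 + i)*(i + 4)*(i + 5).
3) (-5 + i)*(i + 4)*(i + 5)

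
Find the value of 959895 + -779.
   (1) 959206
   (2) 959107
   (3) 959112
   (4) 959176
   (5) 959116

959895 + -779 = 959116
5) 959116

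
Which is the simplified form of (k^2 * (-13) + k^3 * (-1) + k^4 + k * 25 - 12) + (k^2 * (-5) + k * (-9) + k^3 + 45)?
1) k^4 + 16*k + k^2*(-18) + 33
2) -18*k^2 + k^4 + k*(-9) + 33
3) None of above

Adding the polynomials and combining like terms:
(k^2*(-13) + k^3*(-1) + k^4 + k*25 - 12) + (k^2*(-5) + k*(-9) + k^3 + 45)
= k^4 + 16*k + k^2*(-18) + 33
1) k^4 + 16*k + k^2*(-18) + 33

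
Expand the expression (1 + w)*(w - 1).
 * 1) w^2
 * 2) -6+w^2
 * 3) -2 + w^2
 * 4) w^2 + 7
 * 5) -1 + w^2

Expanding (1 + w)*(w - 1):
= -1 + w^2
5) -1 + w^2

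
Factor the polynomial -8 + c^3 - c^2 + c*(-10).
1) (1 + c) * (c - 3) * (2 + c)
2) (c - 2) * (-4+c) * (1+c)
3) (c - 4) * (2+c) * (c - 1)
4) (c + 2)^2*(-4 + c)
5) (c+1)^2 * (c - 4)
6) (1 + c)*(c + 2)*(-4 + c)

We need to factor -8 + c^3 - c^2 + c*(-10).
The factored form is (1 + c)*(c + 2)*(-4 + c).
6) (1 + c)*(c + 2)*(-4 + c)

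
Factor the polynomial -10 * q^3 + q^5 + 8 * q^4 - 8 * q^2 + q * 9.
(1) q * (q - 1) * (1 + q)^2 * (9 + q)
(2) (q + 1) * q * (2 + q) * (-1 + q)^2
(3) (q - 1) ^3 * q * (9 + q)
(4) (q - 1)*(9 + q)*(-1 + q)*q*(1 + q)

We need to factor -10 * q^3 + q^5 + 8 * q^4 - 8 * q^2 + q * 9.
The factored form is (q - 1)*(9 + q)*(-1 + q)*q*(1 + q).
4) (q - 1)*(9 + q)*(-1 + q)*q*(1 + q)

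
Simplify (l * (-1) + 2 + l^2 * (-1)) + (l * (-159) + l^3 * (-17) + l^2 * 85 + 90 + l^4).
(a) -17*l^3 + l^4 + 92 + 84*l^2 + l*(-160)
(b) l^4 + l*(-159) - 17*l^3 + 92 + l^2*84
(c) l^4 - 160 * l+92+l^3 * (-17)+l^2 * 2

Adding the polynomials and combining like terms:
(l*(-1) + 2 + l^2*(-1)) + (l*(-159) + l^3*(-17) + l^2*85 + 90 + l^4)
= -17*l^3 + l^4 + 92 + 84*l^2 + l*(-160)
a) -17*l^3 + l^4 + 92 + 84*l^2 + l*(-160)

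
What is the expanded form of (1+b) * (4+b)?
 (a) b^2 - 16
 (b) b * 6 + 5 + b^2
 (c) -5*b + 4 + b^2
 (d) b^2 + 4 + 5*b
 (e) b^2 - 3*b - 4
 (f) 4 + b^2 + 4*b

Expanding (1+b) * (4+b):
= b^2 + 4 + 5*b
d) b^2 + 4 + 5*b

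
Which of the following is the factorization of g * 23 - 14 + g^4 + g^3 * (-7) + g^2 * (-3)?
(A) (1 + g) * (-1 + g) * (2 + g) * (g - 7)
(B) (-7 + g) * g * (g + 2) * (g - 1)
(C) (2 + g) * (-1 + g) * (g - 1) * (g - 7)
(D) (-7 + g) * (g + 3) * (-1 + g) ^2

We need to factor g * 23 - 14 + g^4 + g^3 * (-7) + g^2 * (-3).
The factored form is (2 + g) * (-1 + g) * (g - 1) * (g - 7).
C) (2 + g) * (-1 + g) * (g - 1) * (g - 7)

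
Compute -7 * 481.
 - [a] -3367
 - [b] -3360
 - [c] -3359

-7 * 481 = -3367
a) -3367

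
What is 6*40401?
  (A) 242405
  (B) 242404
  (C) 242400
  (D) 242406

6 * 40401 = 242406
D) 242406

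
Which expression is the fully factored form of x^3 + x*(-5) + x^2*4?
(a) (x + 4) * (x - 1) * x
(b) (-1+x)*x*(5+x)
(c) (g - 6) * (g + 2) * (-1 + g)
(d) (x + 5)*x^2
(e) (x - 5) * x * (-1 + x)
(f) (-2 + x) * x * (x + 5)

We need to factor x^3 + x*(-5) + x^2*4.
The factored form is (-1+x)*x*(5+x).
b) (-1+x)*x*(5+x)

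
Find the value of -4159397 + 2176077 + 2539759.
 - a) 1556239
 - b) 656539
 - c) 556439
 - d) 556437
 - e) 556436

First: -4159397 + 2176077 = -1983320
Then: -1983320 + 2539759 = 556439
c) 556439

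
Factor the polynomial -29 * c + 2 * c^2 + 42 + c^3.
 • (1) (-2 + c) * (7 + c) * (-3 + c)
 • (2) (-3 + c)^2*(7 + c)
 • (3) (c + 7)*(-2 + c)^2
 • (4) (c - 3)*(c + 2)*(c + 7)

We need to factor -29 * c + 2 * c^2 + 42 + c^3.
The factored form is (-2 + c) * (7 + c) * (-3 + c).
1) (-2 + c) * (7 + c) * (-3 + c)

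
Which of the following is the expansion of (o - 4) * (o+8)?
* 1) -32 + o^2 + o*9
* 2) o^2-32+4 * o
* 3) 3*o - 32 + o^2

Expanding (o - 4) * (o+8):
= o^2-32+4 * o
2) o^2-32+4 * o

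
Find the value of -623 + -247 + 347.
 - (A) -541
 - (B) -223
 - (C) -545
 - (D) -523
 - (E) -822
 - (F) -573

First: -623 + -247 = -870
Then: -870 + 347 = -523
D) -523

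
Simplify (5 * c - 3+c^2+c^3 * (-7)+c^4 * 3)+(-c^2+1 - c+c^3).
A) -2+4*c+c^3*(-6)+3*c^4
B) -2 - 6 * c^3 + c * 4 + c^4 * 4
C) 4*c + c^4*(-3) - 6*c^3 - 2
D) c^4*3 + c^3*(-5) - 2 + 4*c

Adding the polynomials and combining like terms:
(5*c - 3 + c^2 + c^3*(-7) + c^4*3) + (-c^2 + 1 - c + c^3)
= -2+4*c+c^3*(-6)+3*c^4
A) -2+4*c+c^3*(-6)+3*c^4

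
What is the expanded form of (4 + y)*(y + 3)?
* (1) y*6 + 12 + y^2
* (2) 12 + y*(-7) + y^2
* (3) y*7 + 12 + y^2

Expanding (4 + y)*(y + 3):
= y*7 + 12 + y^2
3) y*7 + 12 + y^2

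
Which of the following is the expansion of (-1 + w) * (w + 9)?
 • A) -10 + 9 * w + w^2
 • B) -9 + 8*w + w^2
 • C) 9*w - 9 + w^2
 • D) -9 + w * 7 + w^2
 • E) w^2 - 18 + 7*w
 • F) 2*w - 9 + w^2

Expanding (-1 + w) * (w + 9):
= -9 + 8*w + w^2
B) -9 + 8*w + w^2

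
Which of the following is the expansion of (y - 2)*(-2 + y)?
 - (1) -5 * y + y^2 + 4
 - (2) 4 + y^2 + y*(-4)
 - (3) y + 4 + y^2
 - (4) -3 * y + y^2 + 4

Expanding (y - 2)*(-2 + y):
= 4 + y^2 + y*(-4)
2) 4 + y^2 + y*(-4)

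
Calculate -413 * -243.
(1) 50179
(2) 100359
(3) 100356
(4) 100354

-413 * -243 = 100359
2) 100359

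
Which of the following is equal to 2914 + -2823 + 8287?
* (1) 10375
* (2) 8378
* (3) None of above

First: 2914 + -2823 = 91
Then: 91 + 8287 = 8378
2) 8378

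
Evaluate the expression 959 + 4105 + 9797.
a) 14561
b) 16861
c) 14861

First: 959 + 4105 = 5064
Then: 5064 + 9797 = 14861
c) 14861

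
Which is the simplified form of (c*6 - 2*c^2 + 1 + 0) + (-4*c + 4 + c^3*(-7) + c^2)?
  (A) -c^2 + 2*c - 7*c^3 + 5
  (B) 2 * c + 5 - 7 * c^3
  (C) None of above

Adding the polynomials and combining like terms:
(c*6 - 2*c^2 + 1 + 0) + (-4*c + 4 + c^3*(-7) + c^2)
= -c^2 + 2*c - 7*c^3 + 5
A) -c^2 + 2*c - 7*c^3 + 5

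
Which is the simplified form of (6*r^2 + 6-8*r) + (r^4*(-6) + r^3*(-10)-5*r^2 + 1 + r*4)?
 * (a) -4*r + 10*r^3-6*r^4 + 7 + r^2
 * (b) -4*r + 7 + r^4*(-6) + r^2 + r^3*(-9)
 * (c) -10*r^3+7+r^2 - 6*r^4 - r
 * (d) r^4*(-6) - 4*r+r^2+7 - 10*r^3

Adding the polynomials and combining like terms:
(6*r^2 + 6 - 8*r) + (r^4*(-6) + r^3*(-10) - 5*r^2 + 1 + r*4)
= r^4*(-6) - 4*r+r^2+7 - 10*r^3
d) r^4*(-6) - 4*r+r^2+7 - 10*r^3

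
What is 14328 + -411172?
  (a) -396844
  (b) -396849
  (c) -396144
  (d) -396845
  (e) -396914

14328 + -411172 = -396844
a) -396844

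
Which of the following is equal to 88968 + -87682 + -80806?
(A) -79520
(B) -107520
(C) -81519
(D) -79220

First: 88968 + -87682 = 1286
Then: 1286 + -80806 = -79520
A) -79520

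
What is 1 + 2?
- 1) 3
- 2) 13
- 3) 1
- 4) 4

1 + 2 = 3
1) 3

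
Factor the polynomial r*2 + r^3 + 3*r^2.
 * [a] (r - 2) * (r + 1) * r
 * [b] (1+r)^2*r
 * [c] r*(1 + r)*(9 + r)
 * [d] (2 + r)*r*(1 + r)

We need to factor r*2 + r^3 + 3*r^2.
The factored form is (2 + r)*r*(1 + r).
d) (2 + r)*r*(1 + r)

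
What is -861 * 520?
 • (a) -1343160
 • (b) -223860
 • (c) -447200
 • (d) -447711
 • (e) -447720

-861 * 520 = -447720
e) -447720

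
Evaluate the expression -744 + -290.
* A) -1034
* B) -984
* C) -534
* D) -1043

-744 + -290 = -1034
A) -1034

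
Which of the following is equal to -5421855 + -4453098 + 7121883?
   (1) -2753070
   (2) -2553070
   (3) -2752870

First: -5421855 + -4453098 = -9874953
Then: -9874953 + 7121883 = -2753070
1) -2753070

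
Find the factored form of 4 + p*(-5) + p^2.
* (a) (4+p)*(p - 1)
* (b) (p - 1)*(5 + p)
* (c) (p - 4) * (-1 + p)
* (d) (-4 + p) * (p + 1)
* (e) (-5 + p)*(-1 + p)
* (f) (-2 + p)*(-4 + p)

We need to factor 4 + p*(-5) + p^2.
The factored form is (p - 4) * (-1 + p).
c) (p - 4) * (-1 + p)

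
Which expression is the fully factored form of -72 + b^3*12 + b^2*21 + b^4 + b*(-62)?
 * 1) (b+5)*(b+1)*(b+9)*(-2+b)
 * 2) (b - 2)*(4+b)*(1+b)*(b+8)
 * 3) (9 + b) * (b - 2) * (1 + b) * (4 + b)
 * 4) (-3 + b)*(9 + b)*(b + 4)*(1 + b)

We need to factor -72 + b^3*12 + b^2*21 + b^4 + b*(-62).
The factored form is (9 + b) * (b - 2) * (1 + b) * (4 + b).
3) (9 + b) * (b - 2) * (1 + b) * (4 + b)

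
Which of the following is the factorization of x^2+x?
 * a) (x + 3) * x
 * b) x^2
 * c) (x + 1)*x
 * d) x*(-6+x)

We need to factor x^2+x.
The factored form is (x + 1)*x.
c) (x + 1)*x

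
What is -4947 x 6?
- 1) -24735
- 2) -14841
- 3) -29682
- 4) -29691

-4947 * 6 = -29682
3) -29682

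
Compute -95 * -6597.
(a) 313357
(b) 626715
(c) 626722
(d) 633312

-95 * -6597 = 626715
b) 626715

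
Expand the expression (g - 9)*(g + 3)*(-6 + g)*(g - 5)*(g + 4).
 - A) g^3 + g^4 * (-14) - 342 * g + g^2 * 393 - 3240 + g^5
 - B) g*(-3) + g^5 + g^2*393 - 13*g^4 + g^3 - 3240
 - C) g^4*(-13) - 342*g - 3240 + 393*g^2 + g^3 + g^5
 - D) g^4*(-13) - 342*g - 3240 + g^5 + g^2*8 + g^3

Expanding (g - 9)*(g + 3)*(-6 + g)*(g - 5)*(g + 4):
= g^4*(-13) - 342*g - 3240 + 393*g^2 + g^3 + g^5
C) g^4*(-13) - 342*g - 3240 + 393*g^2 + g^3 + g^5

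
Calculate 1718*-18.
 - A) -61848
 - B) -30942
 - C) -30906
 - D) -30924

1718 * -18 = -30924
D) -30924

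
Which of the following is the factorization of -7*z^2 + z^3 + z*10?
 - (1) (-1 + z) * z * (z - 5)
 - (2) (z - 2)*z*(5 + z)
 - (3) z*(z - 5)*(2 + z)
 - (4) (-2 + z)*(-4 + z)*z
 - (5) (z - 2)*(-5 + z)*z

We need to factor -7*z^2 + z^3 + z*10.
The factored form is (z - 2)*(-5 + z)*z.
5) (z - 2)*(-5 + z)*z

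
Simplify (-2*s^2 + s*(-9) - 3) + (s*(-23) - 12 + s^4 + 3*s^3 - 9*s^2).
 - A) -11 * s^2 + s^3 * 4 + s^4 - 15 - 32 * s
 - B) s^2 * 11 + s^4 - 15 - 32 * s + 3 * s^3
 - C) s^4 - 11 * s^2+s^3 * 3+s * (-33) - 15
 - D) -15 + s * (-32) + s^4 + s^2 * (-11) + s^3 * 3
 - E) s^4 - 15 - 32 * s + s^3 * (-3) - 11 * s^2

Adding the polynomials and combining like terms:
(-2*s^2 + s*(-9) - 3) + (s*(-23) - 12 + s^4 + 3*s^3 - 9*s^2)
= -15 + s * (-32) + s^4 + s^2 * (-11) + s^3 * 3
D) -15 + s * (-32) + s^4 + s^2 * (-11) + s^3 * 3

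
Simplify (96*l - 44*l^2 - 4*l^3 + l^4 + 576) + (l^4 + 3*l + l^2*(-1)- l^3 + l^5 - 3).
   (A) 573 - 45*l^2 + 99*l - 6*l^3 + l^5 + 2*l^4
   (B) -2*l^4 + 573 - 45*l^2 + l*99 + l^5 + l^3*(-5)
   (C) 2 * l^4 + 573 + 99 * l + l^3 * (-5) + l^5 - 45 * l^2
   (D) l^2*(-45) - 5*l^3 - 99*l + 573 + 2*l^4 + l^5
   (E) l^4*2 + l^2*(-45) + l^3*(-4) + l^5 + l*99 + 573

Adding the polynomials and combining like terms:
(96*l - 44*l^2 - 4*l^3 + l^4 + 576) + (l^4 + 3*l + l^2*(-1) - l^3 + l^5 - 3)
= 2 * l^4 + 573 + 99 * l + l^3 * (-5) + l^5 - 45 * l^2
C) 2 * l^4 + 573 + 99 * l + l^3 * (-5) + l^5 - 45 * l^2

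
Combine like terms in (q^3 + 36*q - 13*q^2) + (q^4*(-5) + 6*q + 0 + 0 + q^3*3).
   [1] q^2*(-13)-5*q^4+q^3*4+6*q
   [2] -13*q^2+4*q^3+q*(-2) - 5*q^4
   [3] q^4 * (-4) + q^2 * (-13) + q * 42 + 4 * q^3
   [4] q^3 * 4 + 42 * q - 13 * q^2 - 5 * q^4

Adding the polynomials and combining like terms:
(q^3 + 36*q - 13*q^2) + (q^4*(-5) + 6*q + 0 + 0 + q^3*3)
= q^3 * 4 + 42 * q - 13 * q^2 - 5 * q^4
4) q^3 * 4 + 42 * q - 13 * q^2 - 5 * q^4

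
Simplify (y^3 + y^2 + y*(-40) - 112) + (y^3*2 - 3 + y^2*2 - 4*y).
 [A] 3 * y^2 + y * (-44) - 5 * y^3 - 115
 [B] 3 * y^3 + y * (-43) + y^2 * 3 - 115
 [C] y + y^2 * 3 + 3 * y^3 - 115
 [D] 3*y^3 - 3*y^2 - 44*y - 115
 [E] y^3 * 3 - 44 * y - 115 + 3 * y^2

Adding the polynomials and combining like terms:
(y^3 + y^2 + y*(-40) - 112) + (y^3*2 - 3 + y^2*2 - 4*y)
= y^3 * 3 - 44 * y - 115 + 3 * y^2
E) y^3 * 3 - 44 * y - 115 + 3 * y^2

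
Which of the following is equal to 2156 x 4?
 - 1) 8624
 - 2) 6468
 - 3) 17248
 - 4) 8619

2156 * 4 = 8624
1) 8624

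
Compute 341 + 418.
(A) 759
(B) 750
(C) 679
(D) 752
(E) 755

341 + 418 = 759
A) 759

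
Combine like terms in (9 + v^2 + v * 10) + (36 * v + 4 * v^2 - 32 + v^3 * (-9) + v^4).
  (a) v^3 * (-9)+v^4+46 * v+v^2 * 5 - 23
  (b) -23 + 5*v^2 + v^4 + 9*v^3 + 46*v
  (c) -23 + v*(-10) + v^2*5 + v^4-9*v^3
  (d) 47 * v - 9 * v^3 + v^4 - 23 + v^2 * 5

Adding the polynomials and combining like terms:
(9 + v^2 + v*10) + (36*v + 4*v^2 - 32 + v^3*(-9) + v^4)
= v^3 * (-9)+v^4+46 * v+v^2 * 5 - 23
a) v^3 * (-9)+v^4+46 * v+v^2 * 5 - 23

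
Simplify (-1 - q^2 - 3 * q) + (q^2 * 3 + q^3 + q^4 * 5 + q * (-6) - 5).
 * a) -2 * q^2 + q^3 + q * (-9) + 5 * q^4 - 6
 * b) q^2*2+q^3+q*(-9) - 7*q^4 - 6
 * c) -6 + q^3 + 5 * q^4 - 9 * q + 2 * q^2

Adding the polynomials and combining like terms:
(-1 - q^2 - 3*q) + (q^2*3 + q^3 + q^4*5 + q*(-6) - 5)
= -6 + q^3 + 5 * q^4 - 9 * q + 2 * q^2
c) -6 + q^3 + 5 * q^4 - 9 * q + 2 * q^2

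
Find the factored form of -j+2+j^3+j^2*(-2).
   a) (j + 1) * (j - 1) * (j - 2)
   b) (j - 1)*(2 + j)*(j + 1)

We need to factor -j+2+j^3+j^2*(-2).
The factored form is (j + 1) * (j - 1) * (j - 2).
a) (j + 1) * (j - 1) * (j - 2)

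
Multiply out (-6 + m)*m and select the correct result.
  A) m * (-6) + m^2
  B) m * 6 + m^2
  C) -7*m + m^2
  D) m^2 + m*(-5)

Expanding (-6 + m)*m:
= m * (-6) + m^2
A) m * (-6) + m^2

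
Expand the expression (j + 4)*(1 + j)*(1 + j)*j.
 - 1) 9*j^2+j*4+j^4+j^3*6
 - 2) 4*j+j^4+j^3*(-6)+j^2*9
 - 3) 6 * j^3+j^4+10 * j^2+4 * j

Expanding (j + 4)*(1 + j)*(1 + j)*j:
= 9*j^2+j*4+j^4+j^3*6
1) 9*j^2+j*4+j^4+j^3*6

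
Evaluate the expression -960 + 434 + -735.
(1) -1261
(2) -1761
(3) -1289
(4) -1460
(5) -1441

First: -960 + 434 = -526
Then: -526 + -735 = -1261
1) -1261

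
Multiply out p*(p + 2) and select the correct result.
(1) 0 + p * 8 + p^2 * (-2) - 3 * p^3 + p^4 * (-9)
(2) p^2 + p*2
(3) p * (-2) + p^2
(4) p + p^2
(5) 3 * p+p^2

Expanding p*(p + 2):
= p^2 + p*2
2) p^2 + p*2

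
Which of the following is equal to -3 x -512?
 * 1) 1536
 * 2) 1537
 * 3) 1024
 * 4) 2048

-3 * -512 = 1536
1) 1536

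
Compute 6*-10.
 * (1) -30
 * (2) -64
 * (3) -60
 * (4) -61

6 * -10 = -60
3) -60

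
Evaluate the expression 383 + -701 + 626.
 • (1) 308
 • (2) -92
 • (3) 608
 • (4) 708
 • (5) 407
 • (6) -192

First: 383 + -701 = -318
Then: -318 + 626 = 308
1) 308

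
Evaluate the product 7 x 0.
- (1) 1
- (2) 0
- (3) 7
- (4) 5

7 * 0 = 0
2) 0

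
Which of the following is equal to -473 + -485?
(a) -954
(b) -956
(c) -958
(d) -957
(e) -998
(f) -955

-473 + -485 = -958
c) -958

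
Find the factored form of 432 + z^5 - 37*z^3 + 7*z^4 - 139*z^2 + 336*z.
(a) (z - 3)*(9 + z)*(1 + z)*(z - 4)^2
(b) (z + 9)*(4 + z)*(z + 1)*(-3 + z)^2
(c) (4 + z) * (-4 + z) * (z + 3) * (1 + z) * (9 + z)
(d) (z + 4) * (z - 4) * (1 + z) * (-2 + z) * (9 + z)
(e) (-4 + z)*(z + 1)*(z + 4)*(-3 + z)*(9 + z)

We need to factor 432 + z^5 - 37*z^3 + 7*z^4 - 139*z^2 + 336*z.
The factored form is (-4 + z)*(z + 1)*(z + 4)*(-3 + z)*(9 + z).
e) (-4 + z)*(z + 1)*(z + 4)*(-3 + z)*(9 + z)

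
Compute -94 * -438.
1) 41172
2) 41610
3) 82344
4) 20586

-94 * -438 = 41172
1) 41172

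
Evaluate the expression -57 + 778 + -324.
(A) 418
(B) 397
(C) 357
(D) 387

First: -57 + 778 = 721
Then: 721 + -324 = 397
B) 397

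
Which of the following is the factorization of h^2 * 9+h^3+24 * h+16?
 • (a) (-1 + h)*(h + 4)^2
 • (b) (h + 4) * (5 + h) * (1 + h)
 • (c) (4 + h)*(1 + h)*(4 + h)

We need to factor h^2 * 9+h^3+24 * h+16.
The factored form is (4 + h)*(1 + h)*(4 + h).
c) (4 + h)*(1 + h)*(4 + h)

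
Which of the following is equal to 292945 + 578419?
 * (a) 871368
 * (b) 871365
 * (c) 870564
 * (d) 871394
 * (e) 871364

292945 + 578419 = 871364
e) 871364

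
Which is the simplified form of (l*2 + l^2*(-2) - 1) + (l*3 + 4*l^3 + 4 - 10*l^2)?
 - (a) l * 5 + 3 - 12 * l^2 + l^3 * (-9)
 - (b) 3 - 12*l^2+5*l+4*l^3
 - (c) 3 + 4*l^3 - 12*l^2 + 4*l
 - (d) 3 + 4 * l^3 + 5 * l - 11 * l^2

Adding the polynomials and combining like terms:
(l*2 + l^2*(-2) - 1) + (l*3 + 4*l^3 + 4 - 10*l^2)
= 3 - 12*l^2+5*l+4*l^3
b) 3 - 12*l^2+5*l+4*l^3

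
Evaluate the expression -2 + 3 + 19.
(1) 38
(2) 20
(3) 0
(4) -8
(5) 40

First: -2 + 3 = 1
Then: 1 + 19 = 20
2) 20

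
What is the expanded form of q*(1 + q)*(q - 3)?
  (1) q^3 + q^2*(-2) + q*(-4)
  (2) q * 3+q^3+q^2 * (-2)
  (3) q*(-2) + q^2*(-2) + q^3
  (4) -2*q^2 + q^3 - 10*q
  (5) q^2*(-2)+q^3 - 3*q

Expanding q*(1 + q)*(q - 3):
= q^2*(-2)+q^3 - 3*q
5) q^2*(-2)+q^3 - 3*q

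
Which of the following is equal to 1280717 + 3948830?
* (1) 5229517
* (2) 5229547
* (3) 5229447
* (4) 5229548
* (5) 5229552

1280717 + 3948830 = 5229547
2) 5229547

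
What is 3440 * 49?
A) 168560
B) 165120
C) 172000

3440 * 49 = 168560
A) 168560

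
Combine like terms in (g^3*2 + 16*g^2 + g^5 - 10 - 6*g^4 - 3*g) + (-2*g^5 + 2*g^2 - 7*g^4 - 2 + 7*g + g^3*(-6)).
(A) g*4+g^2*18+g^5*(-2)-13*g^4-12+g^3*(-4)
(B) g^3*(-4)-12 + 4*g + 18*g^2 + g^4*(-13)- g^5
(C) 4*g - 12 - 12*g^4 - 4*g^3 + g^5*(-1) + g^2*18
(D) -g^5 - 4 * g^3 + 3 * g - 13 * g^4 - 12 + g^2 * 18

Adding the polynomials and combining like terms:
(g^3*2 + 16*g^2 + g^5 - 10 - 6*g^4 - 3*g) + (-2*g^5 + 2*g^2 - 7*g^4 - 2 + 7*g + g^3*(-6))
= g^3*(-4)-12 + 4*g + 18*g^2 + g^4*(-13)- g^5
B) g^3*(-4)-12 + 4*g + 18*g^2 + g^4*(-13)- g^5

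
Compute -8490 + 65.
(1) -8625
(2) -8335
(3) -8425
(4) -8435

-8490 + 65 = -8425
3) -8425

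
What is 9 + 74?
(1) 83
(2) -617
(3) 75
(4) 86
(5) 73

9 + 74 = 83
1) 83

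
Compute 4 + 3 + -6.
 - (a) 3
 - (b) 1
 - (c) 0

First: 4 + 3 = 7
Then: 7 + -6 = 1
b) 1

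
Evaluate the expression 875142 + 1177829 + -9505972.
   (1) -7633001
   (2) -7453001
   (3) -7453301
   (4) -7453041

First: 875142 + 1177829 = 2052971
Then: 2052971 + -9505972 = -7453001
2) -7453001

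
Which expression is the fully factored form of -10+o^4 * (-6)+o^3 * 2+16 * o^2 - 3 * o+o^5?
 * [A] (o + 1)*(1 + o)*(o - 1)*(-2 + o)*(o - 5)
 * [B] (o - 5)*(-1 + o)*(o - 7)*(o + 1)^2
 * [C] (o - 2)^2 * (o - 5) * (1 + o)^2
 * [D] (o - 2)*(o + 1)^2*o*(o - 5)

We need to factor -10+o^4 * (-6)+o^3 * 2+16 * o^2 - 3 * o+o^5.
The factored form is (o + 1)*(1 + o)*(o - 1)*(-2 + o)*(o - 5).
A) (o + 1)*(1 + o)*(o - 1)*(-2 + o)*(o - 5)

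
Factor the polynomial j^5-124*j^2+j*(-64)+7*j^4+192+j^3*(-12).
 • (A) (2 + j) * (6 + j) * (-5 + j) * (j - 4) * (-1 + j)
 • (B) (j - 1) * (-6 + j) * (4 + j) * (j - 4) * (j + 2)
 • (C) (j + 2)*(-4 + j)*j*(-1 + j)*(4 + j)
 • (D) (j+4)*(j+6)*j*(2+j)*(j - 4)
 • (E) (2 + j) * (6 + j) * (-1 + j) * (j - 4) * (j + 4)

We need to factor j^5-124*j^2+j*(-64)+7*j^4+192+j^3*(-12).
The factored form is (2 + j) * (6 + j) * (-1 + j) * (j - 4) * (j + 4).
E) (2 + j) * (6 + j) * (-1 + j) * (j - 4) * (j + 4)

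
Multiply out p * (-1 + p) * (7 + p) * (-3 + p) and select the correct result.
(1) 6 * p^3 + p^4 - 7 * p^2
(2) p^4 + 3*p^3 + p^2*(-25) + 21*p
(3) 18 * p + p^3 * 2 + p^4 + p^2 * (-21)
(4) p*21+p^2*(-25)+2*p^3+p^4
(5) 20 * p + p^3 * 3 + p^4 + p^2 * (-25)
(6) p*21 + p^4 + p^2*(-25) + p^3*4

Expanding p * (-1 + p) * (7 + p) * (-3 + p):
= p^4 + 3*p^3 + p^2*(-25) + 21*p
2) p^4 + 3*p^3 + p^2*(-25) + 21*p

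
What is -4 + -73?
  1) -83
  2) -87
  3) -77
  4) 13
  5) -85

-4 + -73 = -77
3) -77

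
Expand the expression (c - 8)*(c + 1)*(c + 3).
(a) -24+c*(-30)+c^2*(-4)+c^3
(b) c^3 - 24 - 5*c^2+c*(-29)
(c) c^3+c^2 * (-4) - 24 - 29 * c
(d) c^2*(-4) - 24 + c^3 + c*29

Expanding (c - 8)*(c + 1)*(c + 3):
= c^3+c^2 * (-4) - 24 - 29 * c
c) c^3+c^2 * (-4) - 24 - 29 * c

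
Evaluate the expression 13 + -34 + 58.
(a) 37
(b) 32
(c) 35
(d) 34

First: 13 + -34 = -21
Then: -21 + 58 = 37
a) 37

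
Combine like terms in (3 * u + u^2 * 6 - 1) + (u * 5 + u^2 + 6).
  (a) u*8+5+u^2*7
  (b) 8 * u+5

Adding the polynomials and combining like terms:
(3*u + u^2*6 - 1) + (u*5 + u^2 + 6)
= u*8+5+u^2*7
a) u*8+5+u^2*7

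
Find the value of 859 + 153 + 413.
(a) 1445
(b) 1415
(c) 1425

First: 859 + 153 = 1012
Then: 1012 + 413 = 1425
c) 1425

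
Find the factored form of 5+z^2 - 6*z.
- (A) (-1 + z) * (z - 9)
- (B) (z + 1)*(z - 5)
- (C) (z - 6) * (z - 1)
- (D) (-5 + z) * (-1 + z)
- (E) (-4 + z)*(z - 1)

We need to factor 5+z^2 - 6*z.
The factored form is (-5 + z) * (-1 + z).
D) (-5 + z) * (-1 + z)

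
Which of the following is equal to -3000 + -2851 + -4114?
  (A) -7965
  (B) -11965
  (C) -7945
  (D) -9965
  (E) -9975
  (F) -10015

First: -3000 + -2851 = -5851
Then: -5851 + -4114 = -9965
D) -9965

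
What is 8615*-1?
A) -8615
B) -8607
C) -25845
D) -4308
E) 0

8615 * -1 = -8615
A) -8615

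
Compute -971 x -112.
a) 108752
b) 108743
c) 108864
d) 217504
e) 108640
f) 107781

-971 * -112 = 108752
a) 108752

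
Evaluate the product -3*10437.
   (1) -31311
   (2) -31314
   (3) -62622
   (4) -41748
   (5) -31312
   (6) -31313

-3 * 10437 = -31311
1) -31311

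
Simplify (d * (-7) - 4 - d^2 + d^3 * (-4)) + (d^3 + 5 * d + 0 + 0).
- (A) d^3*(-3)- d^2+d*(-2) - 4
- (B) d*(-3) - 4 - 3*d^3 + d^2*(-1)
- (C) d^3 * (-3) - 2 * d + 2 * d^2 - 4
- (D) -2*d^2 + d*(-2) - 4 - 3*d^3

Adding the polynomials and combining like terms:
(d*(-7) - 4 - d^2 + d^3*(-4)) + (d^3 + 5*d + 0 + 0)
= d^3*(-3)- d^2+d*(-2) - 4
A) d^3*(-3)- d^2+d*(-2) - 4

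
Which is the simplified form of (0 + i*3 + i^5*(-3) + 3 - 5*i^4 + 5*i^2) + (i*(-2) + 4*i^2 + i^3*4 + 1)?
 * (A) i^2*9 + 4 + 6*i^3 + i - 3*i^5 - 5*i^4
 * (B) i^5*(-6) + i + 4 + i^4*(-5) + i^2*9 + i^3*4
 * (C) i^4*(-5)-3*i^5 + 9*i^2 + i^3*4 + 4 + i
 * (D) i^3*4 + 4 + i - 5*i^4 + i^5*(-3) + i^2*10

Adding the polynomials and combining like terms:
(0 + i*3 + i^5*(-3) + 3 - 5*i^4 + 5*i^2) + (i*(-2) + 4*i^2 + i^3*4 + 1)
= i^4*(-5)-3*i^5 + 9*i^2 + i^3*4 + 4 + i
C) i^4*(-5)-3*i^5 + 9*i^2 + i^3*4 + 4 + i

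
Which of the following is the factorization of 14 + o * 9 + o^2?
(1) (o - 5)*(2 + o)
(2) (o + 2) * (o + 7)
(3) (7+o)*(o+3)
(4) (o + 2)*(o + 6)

We need to factor 14 + o * 9 + o^2.
The factored form is (o + 2) * (o + 7).
2) (o + 2) * (o + 7)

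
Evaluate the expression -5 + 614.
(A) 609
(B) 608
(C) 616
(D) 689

-5 + 614 = 609
A) 609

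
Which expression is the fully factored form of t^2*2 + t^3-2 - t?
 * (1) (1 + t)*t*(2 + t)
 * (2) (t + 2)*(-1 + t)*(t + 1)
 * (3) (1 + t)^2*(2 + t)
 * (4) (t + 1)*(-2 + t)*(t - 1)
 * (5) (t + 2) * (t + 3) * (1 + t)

We need to factor t^2*2 + t^3-2 - t.
The factored form is (t + 2)*(-1 + t)*(t + 1).
2) (t + 2)*(-1 + t)*(t + 1)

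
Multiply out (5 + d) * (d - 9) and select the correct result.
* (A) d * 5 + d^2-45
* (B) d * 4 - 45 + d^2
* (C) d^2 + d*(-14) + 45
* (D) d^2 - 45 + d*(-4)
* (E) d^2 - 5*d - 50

Expanding (5 + d) * (d - 9):
= d^2 - 45 + d*(-4)
D) d^2 - 45 + d*(-4)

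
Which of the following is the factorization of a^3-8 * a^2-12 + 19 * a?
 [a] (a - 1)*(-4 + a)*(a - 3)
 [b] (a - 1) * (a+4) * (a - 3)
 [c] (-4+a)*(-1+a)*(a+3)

We need to factor a^3-8 * a^2-12 + 19 * a.
The factored form is (a - 1)*(-4 + a)*(a - 3).
a) (a - 1)*(-4 + a)*(a - 3)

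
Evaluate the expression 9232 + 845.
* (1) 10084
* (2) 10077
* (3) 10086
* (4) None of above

9232 + 845 = 10077
2) 10077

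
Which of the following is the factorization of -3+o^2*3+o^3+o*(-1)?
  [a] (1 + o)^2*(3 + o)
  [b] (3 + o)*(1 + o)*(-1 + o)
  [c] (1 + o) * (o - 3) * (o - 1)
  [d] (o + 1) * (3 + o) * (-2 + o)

We need to factor -3+o^2*3+o^3+o*(-1).
The factored form is (3 + o)*(1 + o)*(-1 + o).
b) (3 + o)*(1 + o)*(-1 + o)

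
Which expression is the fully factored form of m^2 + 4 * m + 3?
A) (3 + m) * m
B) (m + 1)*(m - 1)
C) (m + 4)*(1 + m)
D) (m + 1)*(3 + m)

We need to factor m^2 + 4 * m + 3.
The factored form is (m + 1)*(3 + m).
D) (m + 1)*(3 + m)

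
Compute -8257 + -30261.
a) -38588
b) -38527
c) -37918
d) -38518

-8257 + -30261 = -38518
d) -38518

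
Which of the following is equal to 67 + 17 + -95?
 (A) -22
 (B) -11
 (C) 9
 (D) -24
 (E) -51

First: 67 + 17 = 84
Then: 84 + -95 = -11
B) -11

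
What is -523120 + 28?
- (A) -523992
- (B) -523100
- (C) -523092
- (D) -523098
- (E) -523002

-523120 + 28 = -523092
C) -523092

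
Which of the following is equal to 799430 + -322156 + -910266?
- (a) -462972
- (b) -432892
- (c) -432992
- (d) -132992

First: 799430 + -322156 = 477274
Then: 477274 + -910266 = -432992
c) -432992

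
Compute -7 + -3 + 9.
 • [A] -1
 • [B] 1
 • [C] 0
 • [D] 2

First: -7 + -3 = -10
Then: -10 + 9 = -1
A) -1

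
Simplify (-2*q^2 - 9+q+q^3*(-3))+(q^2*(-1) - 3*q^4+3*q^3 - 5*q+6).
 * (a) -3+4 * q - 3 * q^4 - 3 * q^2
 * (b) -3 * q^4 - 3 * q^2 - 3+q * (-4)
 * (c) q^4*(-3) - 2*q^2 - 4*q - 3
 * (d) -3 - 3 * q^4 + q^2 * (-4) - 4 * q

Adding the polynomials and combining like terms:
(-2*q^2 - 9 + q + q^3*(-3)) + (q^2*(-1) - 3*q^4 + 3*q^3 - 5*q + 6)
= -3 * q^4 - 3 * q^2 - 3+q * (-4)
b) -3 * q^4 - 3 * q^2 - 3+q * (-4)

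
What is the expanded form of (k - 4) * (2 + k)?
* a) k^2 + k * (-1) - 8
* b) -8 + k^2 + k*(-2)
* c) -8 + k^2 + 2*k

Expanding (k - 4) * (2 + k):
= -8 + k^2 + k*(-2)
b) -8 + k^2 + k*(-2)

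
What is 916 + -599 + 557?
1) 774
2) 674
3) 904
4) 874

First: 916 + -599 = 317
Then: 317 + 557 = 874
4) 874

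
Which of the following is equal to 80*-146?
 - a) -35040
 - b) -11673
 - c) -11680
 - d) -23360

80 * -146 = -11680
c) -11680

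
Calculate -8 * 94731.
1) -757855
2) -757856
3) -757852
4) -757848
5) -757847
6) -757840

-8 * 94731 = -757848
4) -757848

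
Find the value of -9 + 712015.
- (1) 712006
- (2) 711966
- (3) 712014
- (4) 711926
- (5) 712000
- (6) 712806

-9 + 712015 = 712006
1) 712006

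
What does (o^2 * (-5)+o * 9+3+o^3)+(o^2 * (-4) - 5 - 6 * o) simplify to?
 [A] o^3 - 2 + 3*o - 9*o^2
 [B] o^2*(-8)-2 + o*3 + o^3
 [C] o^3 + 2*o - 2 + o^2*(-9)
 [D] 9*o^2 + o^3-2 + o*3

Adding the polynomials and combining like terms:
(o^2*(-5) + o*9 + 3 + o^3) + (o^2*(-4) - 5 - 6*o)
= o^3 - 2 + 3*o - 9*o^2
A) o^3 - 2 + 3*o - 9*o^2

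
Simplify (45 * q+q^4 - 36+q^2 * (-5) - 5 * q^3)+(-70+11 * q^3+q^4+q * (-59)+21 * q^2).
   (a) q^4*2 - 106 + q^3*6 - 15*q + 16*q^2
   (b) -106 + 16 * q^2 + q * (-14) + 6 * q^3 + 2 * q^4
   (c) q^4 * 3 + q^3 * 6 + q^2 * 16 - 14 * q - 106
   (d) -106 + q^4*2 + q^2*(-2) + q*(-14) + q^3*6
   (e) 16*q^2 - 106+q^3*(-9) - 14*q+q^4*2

Adding the polynomials and combining like terms:
(45*q + q^4 - 36 + q^2*(-5) - 5*q^3) + (-70 + 11*q^3 + q^4 + q*(-59) + 21*q^2)
= -106 + 16 * q^2 + q * (-14) + 6 * q^3 + 2 * q^4
b) -106 + 16 * q^2 + q * (-14) + 6 * q^3 + 2 * q^4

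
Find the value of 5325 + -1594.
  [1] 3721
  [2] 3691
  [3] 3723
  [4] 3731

5325 + -1594 = 3731
4) 3731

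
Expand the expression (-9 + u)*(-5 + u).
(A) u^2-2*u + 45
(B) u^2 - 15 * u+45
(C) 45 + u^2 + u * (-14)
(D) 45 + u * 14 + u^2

Expanding (-9 + u)*(-5 + u):
= 45 + u^2 + u * (-14)
C) 45 + u^2 + u * (-14)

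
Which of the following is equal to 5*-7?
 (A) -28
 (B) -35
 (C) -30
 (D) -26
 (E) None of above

5 * -7 = -35
B) -35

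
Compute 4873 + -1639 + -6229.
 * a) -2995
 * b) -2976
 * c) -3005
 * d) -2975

First: 4873 + -1639 = 3234
Then: 3234 + -6229 = -2995
a) -2995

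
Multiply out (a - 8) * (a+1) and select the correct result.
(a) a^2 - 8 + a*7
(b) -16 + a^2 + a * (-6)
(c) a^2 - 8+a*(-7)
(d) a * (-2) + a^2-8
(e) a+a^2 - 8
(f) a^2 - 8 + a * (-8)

Expanding (a - 8) * (a+1):
= a^2 - 8+a*(-7)
c) a^2 - 8+a*(-7)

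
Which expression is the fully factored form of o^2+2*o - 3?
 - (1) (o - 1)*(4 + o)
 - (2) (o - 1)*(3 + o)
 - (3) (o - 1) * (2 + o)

We need to factor o^2+2*o - 3.
The factored form is (o - 1)*(3 + o).
2) (o - 1)*(3 + o)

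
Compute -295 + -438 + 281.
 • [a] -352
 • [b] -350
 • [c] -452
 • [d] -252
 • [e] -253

First: -295 + -438 = -733
Then: -733 + 281 = -452
c) -452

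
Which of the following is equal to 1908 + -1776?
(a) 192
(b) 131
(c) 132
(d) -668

1908 + -1776 = 132
c) 132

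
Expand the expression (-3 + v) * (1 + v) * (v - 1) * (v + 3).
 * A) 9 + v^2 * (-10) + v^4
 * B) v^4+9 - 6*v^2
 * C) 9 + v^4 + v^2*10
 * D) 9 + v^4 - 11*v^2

Expanding (-3 + v) * (1 + v) * (v - 1) * (v + 3):
= 9 + v^2 * (-10) + v^4
A) 9 + v^2 * (-10) + v^4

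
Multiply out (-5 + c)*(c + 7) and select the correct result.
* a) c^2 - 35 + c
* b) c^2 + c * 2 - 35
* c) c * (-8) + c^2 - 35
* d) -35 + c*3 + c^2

Expanding (-5 + c)*(c + 7):
= c^2 + c * 2 - 35
b) c^2 + c * 2 - 35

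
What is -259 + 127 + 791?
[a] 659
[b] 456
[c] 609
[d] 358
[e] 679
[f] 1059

First: -259 + 127 = -132
Then: -132 + 791 = 659
a) 659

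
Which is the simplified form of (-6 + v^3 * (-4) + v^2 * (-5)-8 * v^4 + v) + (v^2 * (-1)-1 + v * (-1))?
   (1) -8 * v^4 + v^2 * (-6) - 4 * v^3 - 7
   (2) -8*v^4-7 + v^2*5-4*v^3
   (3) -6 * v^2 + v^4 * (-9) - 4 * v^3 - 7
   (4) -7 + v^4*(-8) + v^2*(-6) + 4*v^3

Adding the polynomials and combining like terms:
(-6 + v^3*(-4) + v^2*(-5) - 8*v^4 + v) + (v^2*(-1) - 1 + v*(-1))
= -8 * v^4 + v^2 * (-6) - 4 * v^3 - 7
1) -8 * v^4 + v^2 * (-6) - 4 * v^3 - 7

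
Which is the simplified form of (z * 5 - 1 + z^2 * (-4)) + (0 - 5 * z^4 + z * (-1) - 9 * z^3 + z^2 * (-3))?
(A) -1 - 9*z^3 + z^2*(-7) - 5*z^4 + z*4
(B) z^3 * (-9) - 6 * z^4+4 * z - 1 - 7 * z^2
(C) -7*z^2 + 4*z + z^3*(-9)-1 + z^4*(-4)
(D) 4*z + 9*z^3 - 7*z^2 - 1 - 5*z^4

Adding the polynomials and combining like terms:
(z*5 - 1 + z^2*(-4)) + (0 - 5*z^4 + z*(-1) - 9*z^3 + z^2*(-3))
= -1 - 9*z^3 + z^2*(-7) - 5*z^4 + z*4
A) -1 - 9*z^3 + z^2*(-7) - 5*z^4 + z*4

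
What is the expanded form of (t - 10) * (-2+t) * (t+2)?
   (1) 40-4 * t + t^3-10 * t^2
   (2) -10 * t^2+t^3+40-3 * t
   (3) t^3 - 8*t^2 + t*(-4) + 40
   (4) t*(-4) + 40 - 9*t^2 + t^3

Expanding (t - 10) * (-2+t) * (t+2):
= 40-4 * t + t^3-10 * t^2
1) 40-4 * t + t^3-10 * t^2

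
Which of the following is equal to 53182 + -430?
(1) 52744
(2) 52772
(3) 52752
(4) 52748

53182 + -430 = 52752
3) 52752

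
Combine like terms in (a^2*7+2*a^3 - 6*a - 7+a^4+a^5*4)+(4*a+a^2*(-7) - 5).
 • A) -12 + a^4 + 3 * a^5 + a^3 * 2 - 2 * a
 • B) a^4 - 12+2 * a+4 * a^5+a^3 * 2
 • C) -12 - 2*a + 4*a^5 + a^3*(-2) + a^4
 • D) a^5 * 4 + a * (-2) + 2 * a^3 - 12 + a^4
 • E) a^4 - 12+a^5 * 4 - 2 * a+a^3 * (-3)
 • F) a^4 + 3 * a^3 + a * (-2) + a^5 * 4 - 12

Adding the polynomials and combining like terms:
(a^2*7 + 2*a^3 - 6*a - 7 + a^4 + a^5*4) + (4*a + a^2*(-7) - 5)
= a^5 * 4 + a * (-2) + 2 * a^3 - 12 + a^4
D) a^5 * 4 + a * (-2) + 2 * a^3 - 12 + a^4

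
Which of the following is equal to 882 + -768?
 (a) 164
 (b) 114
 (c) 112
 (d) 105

882 + -768 = 114
b) 114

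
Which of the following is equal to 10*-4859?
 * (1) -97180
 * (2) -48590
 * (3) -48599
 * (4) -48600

10 * -4859 = -48590
2) -48590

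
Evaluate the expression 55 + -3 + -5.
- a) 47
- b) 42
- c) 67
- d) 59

First: 55 + -3 = 52
Then: 52 + -5 = 47
a) 47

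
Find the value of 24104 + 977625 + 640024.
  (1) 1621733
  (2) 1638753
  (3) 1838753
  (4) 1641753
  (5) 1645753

First: 24104 + 977625 = 1001729
Then: 1001729 + 640024 = 1641753
4) 1641753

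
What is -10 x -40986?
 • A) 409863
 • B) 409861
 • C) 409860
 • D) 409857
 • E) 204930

-10 * -40986 = 409860
C) 409860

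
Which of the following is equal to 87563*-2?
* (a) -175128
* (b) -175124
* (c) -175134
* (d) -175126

87563 * -2 = -175126
d) -175126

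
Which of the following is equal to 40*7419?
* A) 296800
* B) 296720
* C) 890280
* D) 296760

40 * 7419 = 296760
D) 296760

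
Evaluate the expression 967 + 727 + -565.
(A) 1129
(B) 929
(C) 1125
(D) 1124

First: 967 + 727 = 1694
Then: 1694 + -565 = 1129
A) 1129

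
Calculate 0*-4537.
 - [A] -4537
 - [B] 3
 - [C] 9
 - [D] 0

0 * -4537 = 0
D) 0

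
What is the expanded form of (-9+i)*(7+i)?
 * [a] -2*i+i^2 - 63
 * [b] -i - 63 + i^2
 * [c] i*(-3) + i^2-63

Expanding (-9+i)*(7+i):
= -2*i+i^2 - 63
a) -2*i+i^2 - 63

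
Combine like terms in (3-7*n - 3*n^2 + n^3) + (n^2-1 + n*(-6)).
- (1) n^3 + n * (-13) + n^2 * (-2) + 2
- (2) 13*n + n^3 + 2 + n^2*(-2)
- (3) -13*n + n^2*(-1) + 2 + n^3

Adding the polynomials and combining like terms:
(3 - 7*n - 3*n^2 + n^3) + (n^2 - 1 + n*(-6))
= n^3 + n * (-13) + n^2 * (-2) + 2
1) n^3 + n * (-13) + n^2 * (-2) + 2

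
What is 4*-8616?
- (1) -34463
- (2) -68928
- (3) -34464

4 * -8616 = -34464
3) -34464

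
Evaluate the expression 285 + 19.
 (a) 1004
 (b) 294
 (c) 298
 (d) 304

285 + 19 = 304
d) 304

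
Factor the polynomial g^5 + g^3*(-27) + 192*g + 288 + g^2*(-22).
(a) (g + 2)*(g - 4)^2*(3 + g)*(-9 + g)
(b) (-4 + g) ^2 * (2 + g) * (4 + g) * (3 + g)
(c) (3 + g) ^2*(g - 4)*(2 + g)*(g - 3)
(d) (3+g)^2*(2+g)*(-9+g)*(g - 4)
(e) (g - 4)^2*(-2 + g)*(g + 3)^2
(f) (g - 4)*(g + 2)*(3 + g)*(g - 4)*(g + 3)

We need to factor g^5 + g^3*(-27) + 192*g + 288 + g^2*(-22).
The factored form is (g - 4)*(g + 2)*(3 + g)*(g - 4)*(g + 3).
f) (g - 4)*(g + 2)*(3 + g)*(g - 4)*(g + 3)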